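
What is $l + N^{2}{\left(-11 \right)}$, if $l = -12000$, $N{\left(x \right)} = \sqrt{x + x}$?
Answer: $-12022$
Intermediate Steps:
$N{\left(x \right)} = \sqrt{2} \sqrt{x}$ ($N{\left(x \right)} = \sqrt{2 x} = \sqrt{2} \sqrt{x}$)
$l + N^{2}{\left(-11 \right)} = -12000 + \left(\sqrt{2} \sqrt{-11}\right)^{2} = -12000 + \left(\sqrt{2} i \sqrt{11}\right)^{2} = -12000 + \left(i \sqrt{22}\right)^{2} = -12000 - 22 = -12022$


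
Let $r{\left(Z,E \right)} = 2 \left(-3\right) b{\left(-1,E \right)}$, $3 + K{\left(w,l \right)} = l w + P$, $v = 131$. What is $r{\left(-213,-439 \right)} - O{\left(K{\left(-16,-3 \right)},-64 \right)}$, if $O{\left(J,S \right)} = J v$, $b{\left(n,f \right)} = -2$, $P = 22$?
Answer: $-8765$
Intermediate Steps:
$K{\left(w,l \right)} = 19 + l w$ ($K{\left(w,l \right)} = -3 + \left(l w + 22\right) = -3 + \left(22 + l w\right) = 19 + l w$)
$O{\left(J,S \right)} = 131 J$ ($O{\left(J,S \right)} = J 131 = 131 J$)
$r{\left(Z,E \right)} = 12$ ($r{\left(Z,E \right)} = 2 \left(-3\right) \left(-2\right) = \left(-6\right) \left(-2\right) = 12$)
$r{\left(-213,-439 \right)} - O{\left(K{\left(-16,-3 \right)},-64 \right)} = 12 - 131 \left(19 - -48\right) = 12 - 131 \left(19 + 48\right) = 12 - 131 \cdot 67 = 12 - 8777 = -8765$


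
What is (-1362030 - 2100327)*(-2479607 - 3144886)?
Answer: 19474002710001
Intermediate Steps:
(-1362030 - 2100327)*(-2479607 - 3144886) = -3462357*(-5624493) = 19474002710001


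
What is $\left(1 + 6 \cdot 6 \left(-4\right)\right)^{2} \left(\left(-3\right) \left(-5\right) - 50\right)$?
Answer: $-715715$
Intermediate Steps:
$\left(1 + 6 \cdot 6 \left(-4\right)\right)^{2} \left(\left(-3\right) \left(-5\right) - 50\right) = \left(1 + 36 \left(-4\right)\right)^{2} \left(15 - 50\right) = \left(1 - 144\right)^{2} \left(-35\right) = \left(-143\right)^{2} \left(-35\right) = 20449 \left(-35\right) = -715715$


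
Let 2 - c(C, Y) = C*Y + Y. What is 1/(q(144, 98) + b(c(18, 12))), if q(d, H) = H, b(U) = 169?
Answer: 1/267 ≈ 0.0037453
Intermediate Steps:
c(C, Y) = 2 - Y - C*Y (c(C, Y) = 2 - (C*Y + Y) = 2 - (Y + C*Y) = 2 + (-Y - C*Y) = 2 - Y - C*Y)
1/(q(144, 98) + b(c(18, 12))) = 1/(98 + 169) = 1/267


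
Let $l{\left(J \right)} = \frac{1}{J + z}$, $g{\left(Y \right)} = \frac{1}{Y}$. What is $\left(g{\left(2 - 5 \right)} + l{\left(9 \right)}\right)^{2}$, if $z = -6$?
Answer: $0$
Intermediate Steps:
$l{\left(J \right)} = \frac{1}{-6 + J}$ ($l{\left(J \right)} = \frac{1}{J - 6} = \frac{1}{-6 + J}$)
$\left(g{\left(2 - 5 \right)} + l{\left(9 \right)}\right)^{2} = \left(\frac{1}{2 - 5} + \frac{1}{-6 + 9}\right)^{2} = \left(\frac{1}{2 - 5} + \frac{1}{3}\right)^{2} = \left(\frac{1}{-3} + \frac{1}{3}\right)^{2} = \left(- \frac{1}{3} + \frac{1}{3}\right)^{2} = 0^{2} = 0$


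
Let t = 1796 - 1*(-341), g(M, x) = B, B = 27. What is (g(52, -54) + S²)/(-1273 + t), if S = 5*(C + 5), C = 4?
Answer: 19/8 ≈ 2.3750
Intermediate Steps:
g(M, x) = 27
S = 45 (S = 5*(4 + 5) = 5*9 = 45)
t = 2137 (t = 1796 + 341 = 2137)
(g(52, -54) + S²)/(-1273 + t) = (27 + 45²)/(-1273 + 2137) = (27 + 2025)/864 = 2052*(1/864) = 19/8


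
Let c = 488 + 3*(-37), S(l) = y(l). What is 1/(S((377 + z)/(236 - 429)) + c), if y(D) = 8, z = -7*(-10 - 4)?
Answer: 1/385 ≈ 0.0025974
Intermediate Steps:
z = 98 (z = -7*(-14) = 98)
S(l) = 8
c = 377 (c = 488 - 111 = 377)
1/(S((377 + z)/(236 - 429)) + c) = 1/(8 + 377) = 1/385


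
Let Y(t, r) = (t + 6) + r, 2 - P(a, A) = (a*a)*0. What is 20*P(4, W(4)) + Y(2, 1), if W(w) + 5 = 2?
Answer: 49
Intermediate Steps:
W(w) = -3 (W(w) = -5 + 2 = -3)
P(a, A) = 2 (P(a, A) = 2 - a*a*0 = 2 - a²*0 = 2 - 1*0 = 2 + 0 = 2)
Y(t, r) = 6 + r + t (Y(t, r) = (6 + t) + r = 6 + r + t)
20*P(4, W(4)) + Y(2, 1) = 20*2 + (6 + 1 + 2) = 40 + 9 = 49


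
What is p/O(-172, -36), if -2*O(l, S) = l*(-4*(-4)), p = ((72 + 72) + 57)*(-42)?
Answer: -4221/688 ≈ -6.1352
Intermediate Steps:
p = -8442 (p = (144 + 57)*(-42) = 201*(-42) = -8442)
O(l, S) = -8*l (O(l, S) = -l*(-4*(-4))/2 = -l*16/2 = -8*l)
p/O(-172, -36) = -8442/((-8*(-172))) = -8442/1376 = -8442*1/1376 = -4221/688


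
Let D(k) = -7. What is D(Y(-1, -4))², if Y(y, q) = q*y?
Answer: 49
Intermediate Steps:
D(Y(-1, -4))² = (-7)² = 49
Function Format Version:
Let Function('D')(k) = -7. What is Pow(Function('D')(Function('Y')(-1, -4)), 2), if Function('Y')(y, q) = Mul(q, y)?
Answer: 49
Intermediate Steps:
Pow(Function('D')(Function('Y')(-1, -4)), 2) = Pow(-7, 2) = 49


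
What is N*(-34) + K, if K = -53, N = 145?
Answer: -4983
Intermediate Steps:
N*(-34) + K = 145*(-34) - 53 = -4930 - 53 = -4983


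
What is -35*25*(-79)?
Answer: 69125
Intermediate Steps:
-35*25*(-79) = -875*(-79) = 69125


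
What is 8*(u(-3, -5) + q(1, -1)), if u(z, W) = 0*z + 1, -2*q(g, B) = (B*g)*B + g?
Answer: 0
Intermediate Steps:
q(g, B) = -g/2 - g*B²/2 (q(g, B) = -((B*g)*B + g)/2 = -(g*B² + g)/2 = -(g + g*B²)/2 = -g/2 - g*B²/2)
u(z, W) = 1 (u(z, W) = 0 + 1 = 1)
8*(u(-3, -5) + q(1, -1)) = 8*(1 - ½*1*(1 + (-1)²)) = 8*(1 - ½*1*(1 + 1)) = 8*(1 - ½*1*2) = 8*(1 - 1) = 8*0 = 0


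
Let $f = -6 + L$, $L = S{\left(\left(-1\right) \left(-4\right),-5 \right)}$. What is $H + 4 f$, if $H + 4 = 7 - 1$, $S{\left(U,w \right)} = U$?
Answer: $-6$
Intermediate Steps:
$L = 4$ ($L = \left(-1\right) \left(-4\right) = 4$)
$H = 2$ ($H = -4 + \left(7 - 1\right) = -4 + 6 = 2$)
$f = -2$ ($f = -6 + 4 = -2$)
$H + 4 f = 2 + 4 \left(-2\right) = 2 - 8 = -6$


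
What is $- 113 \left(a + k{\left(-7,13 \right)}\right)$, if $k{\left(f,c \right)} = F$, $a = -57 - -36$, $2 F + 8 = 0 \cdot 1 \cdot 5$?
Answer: $2825$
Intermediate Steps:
$F = -4$ ($F = -4 + \frac{0 \cdot 1 \cdot 5}{2} = -4 + \frac{0 \cdot 5}{2} = -4 + \frac{1}{2} \cdot 0 = -4 + 0 = -4$)
$a = -21$ ($a = -57 + 36 = -21$)
$k{\left(f,c \right)} = -4$
$- 113 \left(a + k{\left(-7,13 \right)}\right) = - 113 \left(-21 - 4\right) = \left(-113\right) \left(-25\right) = 2825$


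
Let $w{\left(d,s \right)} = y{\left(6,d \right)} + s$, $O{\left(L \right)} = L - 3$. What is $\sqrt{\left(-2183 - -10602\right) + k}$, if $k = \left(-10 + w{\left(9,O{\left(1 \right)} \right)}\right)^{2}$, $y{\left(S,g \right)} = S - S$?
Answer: $\sqrt{8563} \approx 92.536$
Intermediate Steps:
$y{\left(S,g \right)} = 0$
$O{\left(L \right)} = -3 + L$ ($O{\left(L \right)} = L - 3 = -3 + L$)
$w{\left(d,s \right)} = s$ ($w{\left(d,s \right)} = 0 + s = s$)
$k = 144$ ($k = \left(-10 + \left(-3 + 1\right)\right)^{2} = \left(-10 - 2\right)^{2} = \left(-12\right)^{2} = 144$)
$\sqrt{\left(-2183 - -10602\right) + k} = \sqrt{\left(-2183 - -10602\right) + 144} = \sqrt{\left(-2183 + 10602\right) + 144} = \sqrt{8419 + 144} = \sqrt{8563}$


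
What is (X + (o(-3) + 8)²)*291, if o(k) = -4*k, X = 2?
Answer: 116982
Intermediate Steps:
(X + (o(-3) + 8)²)*291 = (2 + (-4*(-3) + 8)²)*291 = (2 + (12 + 8)²)*291 = (2 + 20²)*291 = (2 + 400)*291 = 402*291 = 116982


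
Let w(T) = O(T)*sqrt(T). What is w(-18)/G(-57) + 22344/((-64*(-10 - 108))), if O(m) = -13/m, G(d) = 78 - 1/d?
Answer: 2793/944 + 247*I*sqrt(2)/8894 ≈ 2.9587 + 0.039275*I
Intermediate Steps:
w(T) = -13/sqrt(T) (w(T) = (-13/T)*sqrt(T) = -13/sqrt(T))
w(-18)/G(-57) + 22344/((-64*(-10 - 108))) = (-(-13)*I*sqrt(2)/6)/(78 - 1/(-57)) + 22344/((-64*(-10 - 108))) = (-(-13)*I*sqrt(2)/6)/(78 - 1*(-1/57)) + 22344/((-64*(-118))) = (13*I*sqrt(2)/6)/(78 + 1/57) + 22344/7552 = (13*I*sqrt(2)/6)/(4447/57) + 22344*(1/7552) = (13*I*sqrt(2)/6)*(57/4447) + 2793/944 = 247*I*sqrt(2)/8894 + 2793/944 = 2793/944 + 247*I*sqrt(2)/8894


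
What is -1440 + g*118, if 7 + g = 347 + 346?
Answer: 79508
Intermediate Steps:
g = 686 (g = -7 + (347 + 346) = -7 + 693 = 686)
-1440 + g*118 = -1440 + 686*118 = -1440 + 80948 = 79508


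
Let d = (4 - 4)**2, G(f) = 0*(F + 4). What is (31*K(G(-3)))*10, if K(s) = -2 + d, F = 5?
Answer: -620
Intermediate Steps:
G(f) = 0 (G(f) = 0*(5 + 4) = 0*9 = 0)
d = 0 (d = 0**2 = 0)
K(s) = -2 (K(s) = -2 + 0 = -2)
(31*K(G(-3)))*10 = (31*(-2))*10 = -62*10 = -620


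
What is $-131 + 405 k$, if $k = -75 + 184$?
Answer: $44014$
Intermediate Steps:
$k = 109$
$-131 + 405 k = -131 + 405 \cdot 109 = -131 + 44145 = 44014$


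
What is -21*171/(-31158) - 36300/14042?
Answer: -20011307/8102234 ≈ -2.4698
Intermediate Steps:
-21*171/(-31158) - 36300/14042 = -3591*(-1/31158) - 36300*1/14042 = 133/1154 - 18150/7021 = -20011307/8102234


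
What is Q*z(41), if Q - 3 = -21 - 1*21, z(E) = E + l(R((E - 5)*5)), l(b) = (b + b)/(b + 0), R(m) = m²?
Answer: -1677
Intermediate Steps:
l(b) = 2 (l(b) = (2*b)/b = 2)
z(E) = 2 + E (z(E) = E + 2 = 2 + E)
Q = -39 (Q = 3 + (-21 - 1*21) = 3 + (-21 - 21) = 3 - 42 = -39)
Q*z(41) = -39*(2 + 41) = -39*43 = -1677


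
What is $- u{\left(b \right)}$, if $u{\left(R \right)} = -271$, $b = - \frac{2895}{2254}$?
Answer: $271$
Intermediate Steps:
$b = - \frac{2895}{2254}$ ($b = \left(-2895\right) \frac{1}{2254} = - \frac{2895}{2254} \approx -1.2844$)
$- u{\left(b \right)} = \left(-1\right) \left(-271\right) = 271$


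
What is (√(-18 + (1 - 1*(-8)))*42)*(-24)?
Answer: -3024*I ≈ -3024.0*I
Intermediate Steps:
(√(-18 + (1 - 1*(-8)))*42)*(-24) = (√(-18 + (1 + 8))*42)*(-24) = (√(-18 + 9)*42)*(-24) = (√(-9)*42)*(-24) = ((3*I)*42)*(-24) = (126*I)*(-24) = -3024*I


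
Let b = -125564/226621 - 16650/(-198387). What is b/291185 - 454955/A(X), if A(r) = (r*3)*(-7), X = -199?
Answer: -13505548290755693867/124055533997913405 ≈ -108.87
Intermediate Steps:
b = -2348558402/4995406703 (b = -125564*1/226621 - 16650*(-1/198387) = -125564/226621 + 1850/22043 = -2348558402/4995406703 ≈ -0.47014)
A(r) = -21*r (A(r) = (3*r)*(-7) = -21*r)
b/291185 - 454955/A(X) = -2348558402/4995406703/291185 - 454955/((-21*(-199))) = -2348558402/4995406703*1/291185 - 454955/4179 = -2348558402/1454587500813055 - 454955*1/4179 = -2348558402/1454587500813055 - 454955/4179 = -13505548290755693867/124055533997913405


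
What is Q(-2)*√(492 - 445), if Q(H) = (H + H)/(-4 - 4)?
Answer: √47/2 ≈ 3.4278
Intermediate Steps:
Q(H) = -H/4 (Q(H) = (2*H)/(-8) = (2*H)*(-⅛) = -H/4)
Q(-2)*√(492 - 445) = (-¼*(-2))*√(492 - 445) = √47/2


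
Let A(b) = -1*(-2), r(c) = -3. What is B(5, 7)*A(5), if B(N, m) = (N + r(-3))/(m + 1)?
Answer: ½ ≈ 0.50000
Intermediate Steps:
B(N, m) = (-3 + N)/(1 + m) (B(N, m) = (N - 3)/(m + 1) = (-3 + N)/(1 + m))
A(b) = 2
B(5, 7)*A(5) = ((-3 + 5)/(1 + 7))*2 = (2/8)*2 = ((⅛)*2)*2 = (¼)*2 = ½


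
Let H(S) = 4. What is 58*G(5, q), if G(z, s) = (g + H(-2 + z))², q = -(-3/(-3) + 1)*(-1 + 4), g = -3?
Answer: 58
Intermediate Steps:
q = -6 (q = -(-3*(-⅓) + 1)*3 = -(1 + 1)*3 = -2*3 = -1*6 = -6)
G(z, s) = 1 (G(z, s) = (-3 + 4)² = 1² = 1)
58*G(5, q) = 58*1 = 58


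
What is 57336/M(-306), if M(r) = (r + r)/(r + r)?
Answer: 57336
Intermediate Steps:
M(r) = 1 (M(r) = (2*r)/((2*r)) = (2*r)*(1/(2*r)) = 1)
57336/M(-306) = 57336/1 = 57336*1 = 57336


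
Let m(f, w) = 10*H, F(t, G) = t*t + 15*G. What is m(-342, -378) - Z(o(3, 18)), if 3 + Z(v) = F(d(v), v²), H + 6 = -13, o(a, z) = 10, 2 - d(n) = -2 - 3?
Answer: -1736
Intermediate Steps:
d(n) = 7 (d(n) = 2 - (-2 - 3) = 2 - 1*(-5) = 2 + 5 = 7)
H = -19 (H = -6 - 13 = -19)
F(t, G) = t² + 15*G
m(f, w) = -190 (m(f, w) = 10*(-19) = -190)
Z(v) = 46 + 15*v² (Z(v) = -3 + (7² + 15*v²) = -3 + (49 + 15*v²) = 46 + 15*v²)
m(-342, -378) - Z(o(3, 18)) = -190 - (46 + 15*10²) = -190 - (46 + 15*100) = -190 - (46 + 1500) = -190 - 1*1546 = -190 - 1546 = -1736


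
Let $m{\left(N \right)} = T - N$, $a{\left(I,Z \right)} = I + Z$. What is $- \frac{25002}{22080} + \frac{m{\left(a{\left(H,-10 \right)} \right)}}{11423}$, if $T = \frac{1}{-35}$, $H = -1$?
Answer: $- \frac{332914863}{294256480} \approx -1.1314$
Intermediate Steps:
$T = - \frac{1}{35} \approx -0.028571$
$m{\left(N \right)} = - \frac{1}{35} - N$
$- \frac{25002}{22080} + \frac{m{\left(a{\left(H,-10 \right)} \right)}}{11423} = - \frac{25002}{22080} + \frac{- \frac{1}{35} - \left(-1 - 10\right)}{11423} = \left(-25002\right) \frac{1}{22080} + \left(- \frac{1}{35} - -11\right) \frac{1}{11423} = - \frac{4167}{3680} + \left(- \frac{1}{35} + 11\right) \frac{1}{11423} = - \frac{4167}{3680} + \frac{384}{35} \cdot \frac{1}{11423} = - \frac{4167}{3680} + \frac{384}{399805} = - \frac{332914863}{294256480}$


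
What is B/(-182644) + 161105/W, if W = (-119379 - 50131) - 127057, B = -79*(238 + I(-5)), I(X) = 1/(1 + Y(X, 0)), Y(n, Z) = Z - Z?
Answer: -23825380093/54166183148 ≈ -0.43986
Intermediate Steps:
Y(n, Z) = 0
I(X) = 1 (I(X) = 1/(1 + 0) = 1/1 = 1)
B = -18881 (B = -79*(238 + 1) = -79*239 = -18881)
W = -296567 (W = -169510 - 127057 = -296567)
B/(-182644) + 161105/W = -18881/(-182644) + 161105/(-296567) = -18881*(-1/182644) + 161105*(-1/296567) = 18881/182644 - 161105/296567 = -23825380093/54166183148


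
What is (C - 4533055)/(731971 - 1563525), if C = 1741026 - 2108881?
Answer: 2450455/415777 ≈ 5.8937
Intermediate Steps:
C = -367855
(C - 4533055)/(731971 - 1563525) = (-367855 - 4533055)/(731971 - 1563525) = -4900910/(-831554) = -4900910*(-1/831554) = 2450455/415777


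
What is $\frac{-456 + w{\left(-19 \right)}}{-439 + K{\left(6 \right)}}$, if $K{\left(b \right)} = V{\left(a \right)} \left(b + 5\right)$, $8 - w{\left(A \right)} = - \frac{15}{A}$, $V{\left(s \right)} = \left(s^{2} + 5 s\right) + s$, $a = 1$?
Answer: $\frac{8527}{6878} \approx 1.2397$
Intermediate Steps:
$V{\left(s \right)} = s^{2} + 6 s$
$w{\left(A \right)} = 8 + \frac{15}{A}$ ($w{\left(A \right)} = 8 - - \frac{15}{A} = 8 + \frac{15}{A}$)
$K{\left(b \right)} = 35 + 7 b$ ($K{\left(b \right)} = 1 \left(6 + 1\right) \left(b + 5\right) = 1 \cdot 7 \left(5 + b\right) = 7 \left(5 + b\right) = 35 + 7 b$)
$\frac{-456 + w{\left(-19 \right)}}{-439 + K{\left(6 \right)}} = \frac{-456 + \left(8 + \frac{15}{-19}\right)}{-439 + \left(35 + 7 \cdot 6\right)} = \frac{-456 + \left(8 + 15 \left(- \frac{1}{19}\right)\right)}{-439 + \left(35 + 42\right)} = \frac{-456 + \left(8 - \frac{15}{19}\right)}{-439 + 77} = \frac{-456 + \frac{137}{19}}{-362} = \left(- \frac{8527}{19}\right) \left(- \frac{1}{362}\right) = \frac{8527}{6878}$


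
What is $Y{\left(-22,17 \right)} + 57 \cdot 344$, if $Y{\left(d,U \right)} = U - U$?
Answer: $19608$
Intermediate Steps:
$Y{\left(d,U \right)} = 0$
$Y{\left(-22,17 \right)} + 57 \cdot 344 = 0 + 57 \cdot 344 = 0 + 19608 = 19608$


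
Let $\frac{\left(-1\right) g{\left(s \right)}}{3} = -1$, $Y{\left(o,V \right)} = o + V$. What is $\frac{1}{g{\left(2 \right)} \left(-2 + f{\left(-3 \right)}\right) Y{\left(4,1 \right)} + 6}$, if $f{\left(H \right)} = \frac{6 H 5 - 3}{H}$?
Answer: $\frac{1}{441} \approx 0.0022676$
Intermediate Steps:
$Y{\left(o,V \right)} = V + o$
$g{\left(s \right)} = 3$ ($g{\left(s \right)} = \left(-3\right) \left(-1\right) = 3$)
$f{\left(H \right)} = \frac{-3 + 30 H}{H}$ ($f{\left(H \right)} = \frac{30 H - 3}{H} = \frac{-3 + 30 H}{H}$)
$\frac{1}{g{\left(2 \right)} \left(-2 + f{\left(-3 \right)}\right) Y{\left(4,1 \right)} + 6} = \frac{1}{3 \left(-2 + \left(30 - \frac{3}{-3}\right)\right) \left(1 + 4\right) + 6} = \frac{1}{3 \left(-2 + \left(30 - -1\right)\right) 5 + 6} = \frac{1}{3 \left(-2 + \left(30 + 1\right)\right) 5 + 6} = \frac{1}{3 \left(-2 + 31\right) 5 + 6} = \frac{1}{3 \cdot 29 \cdot 5 + 6} = \frac{1}{87 \cdot 5 + 6} = \frac{1}{435 + 6} = \frac{1}{441}$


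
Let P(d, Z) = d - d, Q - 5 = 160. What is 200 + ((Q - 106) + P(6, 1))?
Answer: 259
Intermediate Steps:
Q = 165 (Q = 5 + 160 = 165)
P(d, Z) = 0
200 + ((Q - 106) + P(6, 1)) = 200 + ((165 - 106) + 0) = 200 + (59 + 0) = 200 + 59 = 259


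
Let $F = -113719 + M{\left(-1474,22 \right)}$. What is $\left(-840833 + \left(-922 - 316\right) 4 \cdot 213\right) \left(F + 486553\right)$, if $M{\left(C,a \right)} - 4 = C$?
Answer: $-703960940676$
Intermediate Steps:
$M{\left(C,a \right)} = 4 + C$
$F = -115189$ ($F = -113719 + \left(4 - 1474\right) = -113719 - 1470 = -115189$)
$\left(-840833 + \left(-922 - 316\right) 4 \cdot 213\right) \left(F + 486553\right) = \left(-840833 + \left(-922 - 316\right) 4 \cdot 213\right) \left(-115189 + 486553\right) = \left(-840833 - 1054776\right) 371364 = \left(-1895609\right) 371364 = -703960940676$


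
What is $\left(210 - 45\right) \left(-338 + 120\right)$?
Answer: $-35970$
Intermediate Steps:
$\left(210 - 45\right) \left(-338 + 120\right) = 165 \left(-218\right) = -35970$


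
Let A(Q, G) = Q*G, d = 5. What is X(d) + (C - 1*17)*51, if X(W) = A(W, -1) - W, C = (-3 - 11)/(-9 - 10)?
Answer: -15949/19 ≈ -839.42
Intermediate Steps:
A(Q, G) = G*Q
C = 14/19 (C = -14/(-19) = -14*(-1/19) = 14/19 ≈ 0.73684)
X(W) = -2*W (X(W) = -W - W = -2*W)
X(d) + (C - 1*17)*51 = -2*5 + (14/19 - 1*17)*51 = -10 + (14/19 - 17)*51 = -10 - 309/19*51 = -10 - 15759/19 = -15949/19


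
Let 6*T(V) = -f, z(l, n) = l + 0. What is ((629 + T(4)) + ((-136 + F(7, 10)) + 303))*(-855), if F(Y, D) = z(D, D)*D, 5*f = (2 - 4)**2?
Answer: -765966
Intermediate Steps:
z(l, n) = l
f = 4/5 (f = (2 - 4)**2/5 = (1/5)*(-2)**2 = (1/5)*4 = 4/5 ≈ 0.80000)
T(V) = -2/15 (T(V) = (-1*4/5)/6 = (1/6)*(-4/5) = -2/15)
F(Y, D) = D**2 (F(Y, D) = D*D = D**2)
((629 + T(4)) + ((-136 + F(7, 10)) + 303))*(-855) = ((629 - 2/15) + ((-136 + 10**2) + 303))*(-855) = (9433/15 + ((-136 + 100) + 303))*(-855) = (9433/15 + (-36 + 303))*(-855) = (9433/15 + 267)*(-855) = (13438/15)*(-855) = -765966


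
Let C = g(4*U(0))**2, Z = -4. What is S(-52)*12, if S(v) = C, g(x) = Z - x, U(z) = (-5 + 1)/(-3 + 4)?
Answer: 1728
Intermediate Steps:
U(z) = -4 (U(z) = -4/1 = -4*1 = -4)
g(x) = -4 - x
C = 144 (C = (-4 - 4*(-4))**2 = (-4 - 1*(-16))**2 = (-4 + 16)**2 = 12**2 = 144)
S(v) = 144
S(-52)*12 = 144*12 = 1728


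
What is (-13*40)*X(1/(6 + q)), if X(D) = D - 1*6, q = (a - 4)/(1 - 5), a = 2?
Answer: 3040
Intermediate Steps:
q = ½ (q = (2 - 4)/(1 - 5) = -2/(-4) = -2*(-¼) = ½ ≈ 0.50000)
X(D) = -6 + D (X(D) = D - 6 = -6 + D)
(-13*40)*X(1/(6 + q)) = (-13*40)*(-6 + 1/(6 + ½)) = -520*(-6 + 1/(13/2)) = -520*(-6 + 2/13) = -520*(-76/13) = 3040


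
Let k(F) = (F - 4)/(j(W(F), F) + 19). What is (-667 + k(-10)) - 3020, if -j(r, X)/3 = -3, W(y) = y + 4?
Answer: -7375/2 ≈ -3687.5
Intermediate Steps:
W(y) = 4 + y
j(r, X) = 9 (j(r, X) = -3*(-3) = 9)
k(F) = -⅐ + F/28 (k(F) = (F - 4)/(9 + 19) = (-4 + F)/28 = (-4 + F)*(1/28) = -⅐ + F/28)
(-667 + k(-10)) - 3020 = (-667 + (-⅐ + (1/28)*(-10))) - 3020 = (-667 + (-⅐ - 5/14)) - 3020 = (-667 - ½) - 3020 = -1335/2 - 3020 = -7375/2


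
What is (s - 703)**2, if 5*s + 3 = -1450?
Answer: 24681024/25 ≈ 9.8724e+5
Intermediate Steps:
s = -1453/5 (s = -3/5 + (1/5)*(-1450) = -3/5 - 290 = -1453/5 ≈ -290.60)
(s - 703)**2 = (-1453/5 - 703)**2 = (-4968/5)**2 = 24681024/25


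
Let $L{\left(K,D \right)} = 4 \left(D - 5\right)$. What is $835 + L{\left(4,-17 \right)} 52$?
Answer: $-3741$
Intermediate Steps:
$L{\left(K,D \right)} = -20 + 4 D$ ($L{\left(K,D \right)} = 4 \left(-5 + D\right) = -20 + 4 D$)
$835 + L{\left(4,-17 \right)} 52 = 835 + \left(-20 + 4 \left(-17\right)\right) 52 = 835 + \left(-20 - 68\right) 52 = 835 - 4576 = -3741$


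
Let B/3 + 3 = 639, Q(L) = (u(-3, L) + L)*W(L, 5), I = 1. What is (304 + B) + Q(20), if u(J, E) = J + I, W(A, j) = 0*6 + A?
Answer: 2572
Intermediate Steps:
W(A, j) = A (W(A, j) = 0 + A = A)
u(J, E) = 1 + J (u(J, E) = J + 1 = 1 + J)
Q(L) = L*(-2 + L) (Q(L) = ((1 - 3) + L)*L = (-2 + L)*L = L*(-2 + L))
B = 1908 (B = -9 + 3*639 = -9 + 1917 = 1908)
(304 + B) + Q(20) = (304 + 1908) + 20*(-2 + 20) = 2212 + 20*18 = 2212 + 360 = 2572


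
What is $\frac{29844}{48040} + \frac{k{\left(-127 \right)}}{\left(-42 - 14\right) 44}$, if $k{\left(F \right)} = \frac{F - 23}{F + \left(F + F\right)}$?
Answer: $\frac{583538827}{939566320} \approx 0.62107$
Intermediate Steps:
$k{\left(F \right)} = \frac{-23 + F}{3 F}$ ($k{\left(F \right)} = \frac{-23 + F}{F + 2 F} = \frac{-23 + F}{3 F}$)
$\frac{29844}{48040} + \frac{k{\left(-127 \right)}}{\left(-42 - 14\right) 44} = \frac{29844}{48040} + \frac{\frac{1}{3} \frac{1}{-127} \left(-23 - 127\right)}{\left(-42 - 14\right) 44} = 29844 \cdot \frac{1}{48040} + \frac{\frac{1}{3} \left(- \frac{1}{127}\right) \left(-150\right)}{\left(-56\right) 44} = \frac{7461}{12010} + \frac{50}{127 \left(-2464\right)} = \frac{7461}{12010} + \frac{50}{127} \left(- \frac{1}{2464}\right) = \frac{7461}{12010} - \frac{25}{156464} = \frac{583538827}{939566320}$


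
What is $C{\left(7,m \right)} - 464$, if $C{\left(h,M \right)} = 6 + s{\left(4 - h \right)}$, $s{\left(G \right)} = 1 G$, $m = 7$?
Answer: $-461$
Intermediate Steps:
$s{\left(G \right)} = G$
$C{\left(h,M \right)} = 10 - h$ ($C{\left(h,M \right)} = 6 - \left(-4 + h\right) = 10 - h$)
$C{\left(7,m \right)} - 464 = \left(10 - 7\right) - 464 = 3 - 464 = -461$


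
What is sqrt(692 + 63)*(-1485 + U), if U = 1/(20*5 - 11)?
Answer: -132164*sqrt(755)/89 ≈ -40803.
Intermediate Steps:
U = 1/89 (U = 1/(100 - 11) = 1/89 ≈ 0.011236)
sqrt(692 + 63)*(-1485 + U) = sqrt(692 + 63)*(-1485 + 1/89) = sqrt(755)*(-132164/89) = -132164*sqrt(755)/89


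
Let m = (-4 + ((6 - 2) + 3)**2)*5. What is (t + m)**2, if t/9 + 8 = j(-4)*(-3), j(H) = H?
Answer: 68121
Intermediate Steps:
t = 36 (t = -72 + 9*(-4*(-3)) = -72 + 9*12 = -72 + 108 = 36)
m = 225 (m = (-4 + (4 + 3)**2)*5 = (-4 + 7**2)*5 = (-4 + 49)*5 = 45*5 = 225)
(t + m)**2 = (36 + 225)**2 = 261**2 = 68121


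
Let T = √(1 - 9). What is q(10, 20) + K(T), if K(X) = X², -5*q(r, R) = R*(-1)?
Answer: -4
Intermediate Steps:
T = 2*I*√2 (T = √(-8) = 2*I*√2 ≈ 2.8284*I)
q(r, R) = R/5 (q(r, R) = -R*(-1)/5 = -(-1)*R/5 = R/5)
q(10, 20) + K(T) = (⅕)*20 + (2*I*√2)² = 4 - 8 = -4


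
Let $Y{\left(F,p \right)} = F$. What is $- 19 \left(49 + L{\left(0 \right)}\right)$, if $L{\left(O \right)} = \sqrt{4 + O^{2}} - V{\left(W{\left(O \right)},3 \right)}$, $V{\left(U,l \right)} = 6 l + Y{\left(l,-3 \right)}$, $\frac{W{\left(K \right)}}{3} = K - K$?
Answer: $-570$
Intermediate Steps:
$W{\left(K \right)} = 0$ ($W{\left(K \right)} = 3 \left(K - K\right) = 3 \cdot 0 = 0$)
$V{\left(U,l \right)} = 7 l$ ($V{\left(U,l \right)} = 6 l + l = 7 l$)
$L{\left(O \right)} = -21 + \sqrt{4 + O^{2}}$ ($L{\left(O \right)} = \sqrt{4 + O^{2}} - 7 \cdot 3 = \sqrt{4 + O^{2}} - 21 = -21 + \sqrt{4 + O^{2}}$)
$- 19 \left(49 + L{\left(0 \right)}\right) = - 19 \left(49 - \left(21 - \sqrt{4 + 0^{2}}\right)\right) = - 19 \left(49 - \left(21 - \sqrt{4 + 0}\right)\right) = - 19 \left(49 - \left(21 - \sqrt{4}\right)\right) = - 19 \left(49 + \left(-21 + 2\right)\right) = - 19 \left(49 - 19\right) = \left(-19\right) 30 = -570$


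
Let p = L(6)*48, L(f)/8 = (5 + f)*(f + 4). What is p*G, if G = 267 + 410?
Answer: 28596480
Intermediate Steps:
G = 677
L(f) = 8*(4 + f)*(5 + f) (L(f) = 8*((5 + f)*(f + 4)) = 8*((5 + f)*(4 + f)) = 8*((4 + f)*(5 + f)) = 8*(4 + f)*(5 + f))
p = 42240 (p = (160 + 8*6² + 72*6)*48 = (160 + 8*36 + 432)*48 = (160 + 288 + 432)*48 = 880*48 = 42240)
p*G = 42240*677 = 28596480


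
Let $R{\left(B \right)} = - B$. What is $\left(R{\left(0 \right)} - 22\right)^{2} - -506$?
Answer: $990$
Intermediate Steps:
$\left(R{\left(0 \right)} - 22\right)^{2} - -506 = \left(\left(-1\right) 0 - 22\right)^{2} - -506 = \left(0 - 22\right)^{2} + 506 = \left(-22\right)^{2} + 506 = 484 + 506 = 990$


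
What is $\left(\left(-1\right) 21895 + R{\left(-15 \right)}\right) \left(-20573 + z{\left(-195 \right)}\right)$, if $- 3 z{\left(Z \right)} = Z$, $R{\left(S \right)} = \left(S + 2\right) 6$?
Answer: $450622284$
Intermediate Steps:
$R{\left(S \right)} = 12 + 6 S$ ($R{\left(S \right)} = \left(2 + S\right) 6 = 12 + 6 S$)
$z{\left(Z \right)} = - \frac{Z}{3}$
$\left(\left(-1\right) 21895 + R{\left(-15 \right)}\right) \left(-20573 + z{\left(-195 \right)}\right) = \left(\left(-1\right) 21895 + \left(12 + 6 \left(-15\right)\right)\right) \left(-20573 - -65\right) = \left(-21895 + \left(12 - 90\right)\right) \left(-20573 + 65\right) = \left(-21895 - 78\right) \left(-20508\right) = \left(-21973\right) \left(-20508\right) = 450622284$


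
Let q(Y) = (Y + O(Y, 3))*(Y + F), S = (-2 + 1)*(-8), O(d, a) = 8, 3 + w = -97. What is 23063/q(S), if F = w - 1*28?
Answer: -23063/1920 ≈ -12.012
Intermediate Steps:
w = -100 (w = -3 - 97 = -100)
S = 8 (S = -1*(-8) = 8)
F = -128 (F = -100 - 1*28 = -100 - 28 = -128)
q(Y) = (-128 + Y)*(8 + Y) (q(Y) = (Y + 8)*(Y - 128) = (8 + Y)*(-128 + Y) = (-128 + Y)*(8 + Y))
23063/q(S) = 23063/(-1024 + 8² - 120*8) = 23063/(-1024 + 64 - 960) = 23063/(-1920) = 23063*(-1/1920) = -23063/1920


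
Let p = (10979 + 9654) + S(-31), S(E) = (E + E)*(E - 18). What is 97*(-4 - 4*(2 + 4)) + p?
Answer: 20955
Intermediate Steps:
S(E) = 2*E*(-18 + E) (S(E) = (2*E)*(-18 + E) = 2*E*(-18 + E))
p = 23671 (p = (10979 + 9654) + 2*(-31)*(-18 - 31) = 20633 + 2*(-31)*(-49) = 20633 + 3038 = 23671)
97*(-4 - 4*(2 + 4)) + p = 97*(-4 - 4*(2 + 4)) + 23671 = 97*(-4 - 4*6) + 23671 = 97*(-4 - 24) + 23671 = 97*(-28) + 23671 = -2716 + 23671 = 20955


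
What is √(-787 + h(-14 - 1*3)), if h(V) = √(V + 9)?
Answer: √(-787 + 2*I*√2) ≈ 0.05041 + 28.054*I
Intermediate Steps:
h(V) = √(9 + V)
√(-787 + h(-14 - 1*3)) = √(-787 + √(9 + (-14 - 1*3))) = √(-787 + √(9 + (-14 - 3))) = √(-787 + √(9 - 17)) = √(-787 + √(-8)) = √(-787 + 2*I*√2)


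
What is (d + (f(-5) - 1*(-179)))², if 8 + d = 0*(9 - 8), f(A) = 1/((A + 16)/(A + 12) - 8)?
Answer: 59105344/2025 ≈ 29188.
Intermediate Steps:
f(A) = 1/(-8 + (16 + A)/(12 + A)) (f(A) = 1/((16 + A)/(12 + A) - 8) = 1/(-8 + (16 + A)/(12 + A)))
d = -8 (d = -8 + 0*(9 - 8) = -8 + 0*1 = -8 + 0 = -8)
(d + (f(-5) - 1*(-179)))² = (-8 + ((-12 - 1*(-5))/(80 + 7*(-5)) - 1*(-179)))² = (-8 + ((-12 + 5)/(80 - 35) + 179))² = (-8 + (-7/45 + 179))² = (-8 + 8048/45)² = (7688/45)² = 59105344/2025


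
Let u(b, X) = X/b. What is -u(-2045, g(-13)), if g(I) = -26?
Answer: -26/2045 ≈ -0.012714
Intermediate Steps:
-u(-2045, g(-13)) = -(-26)/(-2045) = -(-26)*(-1)/2045 = -1*26/2045 = -26/2045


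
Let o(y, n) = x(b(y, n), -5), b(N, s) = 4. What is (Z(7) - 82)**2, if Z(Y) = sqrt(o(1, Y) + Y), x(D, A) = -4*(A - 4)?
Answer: (82 - sqrt(43))**2 ≈ 5691.6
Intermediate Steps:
x(D, A) = 16 - 4*A (x(D, A) = -4*(-4 + A) = 16 - 4*A)
o(y, n) = 36 (o(y, n) = 16 - 4*(-5) = 16 + 20 = 36)
Z(Y) = sqrt(36 + Y)
(Z(7) - 82)**2 = (sqrt(36 + 7) - 82)**2 = (sqrt(43) - 82)**2 = (-82 + sqrt(43))**2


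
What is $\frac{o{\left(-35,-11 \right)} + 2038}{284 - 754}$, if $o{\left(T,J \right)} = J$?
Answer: $- \frac{2027}{470} \approx -4.3128$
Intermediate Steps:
$\frac{o{\left(-35,-11 \right)} + 2038}{284 - 754} = \frac{-11 + 2038}{284 - 754} = \frac{2027}{-470} = 2027 \left(- \frac{1}{470}\right) = - \frac{2027}{470}$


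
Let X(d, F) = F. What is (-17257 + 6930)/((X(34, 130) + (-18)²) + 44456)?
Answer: -10327/44910 ≈ -0.22995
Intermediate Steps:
(-17257 + 6930)/((X(34, 130) + (-18)²) + 44456) = (-17257 + 6930)/((130 + (-18)²) + 44456) = -10327/((130 + 324) + 44456) = -10327/(454 + 44456) = -10327/44910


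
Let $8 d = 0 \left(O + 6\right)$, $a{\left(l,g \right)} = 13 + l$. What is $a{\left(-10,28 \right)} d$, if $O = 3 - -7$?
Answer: $0$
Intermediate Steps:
$O = 10$ ($O = 3 + 7 = 10$)
$d = 0$ ($d = \frac{0 \left(10 + 6\right)}{8} = \frac{0 \cdot 16}{8} = \frac{1}{8} \cdot 0 = 0$)
$a{\left(-10,28 \right)} d = \left(13 - 10\right) 0 = 3 \cdot 0 = 0$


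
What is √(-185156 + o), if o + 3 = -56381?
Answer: 2*I*√60385 ≈ 491.47*I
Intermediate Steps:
o = -56384 (o = -3 - 56381 = -56384)
√(-185156 + o) = √(-185156 - 56384) = √(-241540) = 2*I*√60385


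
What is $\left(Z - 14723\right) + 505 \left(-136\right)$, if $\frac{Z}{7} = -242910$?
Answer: $-1783773$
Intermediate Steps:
$Z = -1700370$ ($Z = 7 \left(-242910\right) = -1700370$)
$\left(Z - 14723\right) + 505 \left(-136\right) = \left(-1700370 - 14723\right) + 505 \left(-136\right) = -1715093 - 68680 = -1783773$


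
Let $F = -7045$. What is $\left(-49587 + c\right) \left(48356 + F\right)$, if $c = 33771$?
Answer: $-653374776$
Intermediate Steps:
$\left(-49587 + c\right) \left(48356 + F\right) = \left(-49587 + 33771\right) \left(48356 - 7045\right) = \left(-15816\right) 41311 = -653374776$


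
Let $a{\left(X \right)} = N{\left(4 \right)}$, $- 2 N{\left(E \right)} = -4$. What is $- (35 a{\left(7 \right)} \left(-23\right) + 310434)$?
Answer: $-308824$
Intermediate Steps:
$N{\left(E \right)} = 2$ ($N{\left(E \right)} = \left(- \frac{1}{2}\right) \left(-4\right) = 2$)
$a{\left(X \right)} = 2$
$- (35 a{\left(7 \right)} \left(-23\right) + 310434) = - (35 \cdot 2 \left(-23\right) + 310434) = - (70 \left(-23\right) + 310434) = - (-1610 + 310434) = \left(-1\right) 308824 = -308824$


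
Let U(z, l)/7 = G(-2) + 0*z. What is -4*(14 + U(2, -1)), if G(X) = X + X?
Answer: 56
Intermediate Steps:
G(X) = 2*X
U(z, l) = -28 (U(z, l) = 7*(2*(-2) + 0*z) = 7*(-4 + 0) = 7*(-4) = -28)
-4*(14 + U(2, -1)) = -4*(14 - 28) = -4*(-14) = 56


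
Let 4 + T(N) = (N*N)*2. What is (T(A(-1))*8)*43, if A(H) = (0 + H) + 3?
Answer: 1376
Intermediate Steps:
A(H) = 3 + H (A(H) = H + 3 = 3 + H)
T(N) = -4 + 2*N**2 (T(N) = -4 + (N*N)*2 = -4 + N**2*2 = -4 + 2*N**2)
(T(A(-1))*8)*43 = ((-4 + 2*(3 - 1)**2)*8)*43 = ((-4 + 2*2**2)*8)*43 = ((-4 + 2*4)*8)*43 = ((-4 + 8)*8)*43 = (4*8)*43 = 32*43 = 1376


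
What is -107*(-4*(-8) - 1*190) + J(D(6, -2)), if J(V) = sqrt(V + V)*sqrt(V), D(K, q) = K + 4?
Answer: 16906 + 10*sqrt(2) ≈ 16920.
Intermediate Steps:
D(K, q) = 4 + K
J(V) = V*sqrt(2) (J(V) = sqrt(2*V)*sqrt(V) = (sqrt(2)*sqrt(V))*sqrt(V) = V*sqrt(2))
-107*(-4*(-8) - 1*190) + J(D(6, -2)) = -107*(-4*(-8) - 1*190) + (4 + 6)*sqrt(2) = -107*(32 - 190) + 10*sqrt(2) = -107*(-158) + 10*sqrt(2) = 16906 + 10*sqrt(2)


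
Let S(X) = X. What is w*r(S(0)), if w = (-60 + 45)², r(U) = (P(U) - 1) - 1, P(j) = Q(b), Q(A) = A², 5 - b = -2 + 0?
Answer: 10575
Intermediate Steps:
b = 7 (b = 5 - (-2 + 0) = 5 - 1*(-2) = 5 + 2 = 7)
P(j) = 49 (P(j) = 7² = 49)
r(U) = 47 (r(U) = (49 - 1) - 1 = 48 - 1 = 47)
w = 225 (w = (-15)² = 225)
w*r(S(0)) = 225*47 = 10575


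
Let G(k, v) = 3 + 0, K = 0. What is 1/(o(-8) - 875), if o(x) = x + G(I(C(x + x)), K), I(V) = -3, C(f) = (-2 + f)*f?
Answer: -1/880 ≈ -0.0011364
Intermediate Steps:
C(f) = f*(-2 + f)
G(k, v) = 3
o(x) = 3 + x (o(x) = x + 3 = 3 + x)
1/(o(-8) - 875) = 1/((3 - 8) - 875) = 1/(-5 - 875) = 1/(-880) = -1/880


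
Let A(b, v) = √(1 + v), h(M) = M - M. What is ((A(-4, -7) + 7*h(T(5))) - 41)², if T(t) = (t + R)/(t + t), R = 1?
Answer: (41 - I*√6)² ≈ 1675.0 - 200.86*I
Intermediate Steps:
T(t) = (1 + t)/(2*t) (T(t) = (t + 1)/(t + t) = (1 + t)/((2*t)) = (1 + t)*(1/(2*t)) = (1 + t)/(2*t))
h(M) = 0
((A(-4, -7) + 7*h(T(5))) - 41)² = ((√(1 - 7) + 7*0) - 41)² = ((√(-6) + 0) - 41)² = ((I*√6 + 0) - 41)² = (I*√6 - 41)² = (-41 + I*√6)²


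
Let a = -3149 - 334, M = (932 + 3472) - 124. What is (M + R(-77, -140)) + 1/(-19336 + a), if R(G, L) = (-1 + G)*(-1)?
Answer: 99445201/22819 ≈ 4358.0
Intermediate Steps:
M = 4280 (M = 4404 - 124 = 4280)
a = -3483
R(G, L) = 1 - G
(M + R(-77, -140)) + 1/(-19336 + a) = (4280 + (1 - 1*(-77))) + 1/(-19336 - 3483) = (4280 + (1 + 77)) + 1/(-22819) = (4280 + 78) - 1/22819 = 4358 - 1/22819 = 99445201/22819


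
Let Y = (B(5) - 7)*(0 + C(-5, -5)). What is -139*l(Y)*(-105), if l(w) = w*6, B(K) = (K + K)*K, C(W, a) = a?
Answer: -18827550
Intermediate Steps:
B(K) = 2*K**2 (B(K) = (2*K)*K = 2*K**2)
Y = -215 (Y = (2*5**2 - 7)*(0 - 5) = (2*25 - 7)*(-5) = (50 - 7)*(-5) = 43*(-5) = -215)
l(w) = 6*w
-139*l(Y)*(-105) = -834*(-215)*(-105) = -139*(-1290)*(-105) = 179310*(-105) = -18827550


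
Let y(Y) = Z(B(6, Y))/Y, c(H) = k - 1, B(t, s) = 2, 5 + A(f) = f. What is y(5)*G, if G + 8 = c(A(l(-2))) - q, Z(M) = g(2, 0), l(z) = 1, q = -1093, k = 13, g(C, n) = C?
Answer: 2194/5 ≈ 438.80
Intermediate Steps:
A(f) = -5 + f
Z(M) = 2
c(H) = 12 (c(H) = 13 - 1 = 12)
G = 1097 (G = -8 + (12 - 1*(-1093)) = -8 + (12 + 1093) = -8 + 1105 = 1097)
y(Y) = 2/Y
y(5)*G = (2/5)*1097 = (2*(⅕))*1097 = (⅖)*1097 = 2194/5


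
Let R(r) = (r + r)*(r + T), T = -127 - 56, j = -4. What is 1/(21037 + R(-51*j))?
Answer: 1/29605 ≈ 3.3778e-5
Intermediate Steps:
T = -183
R(r) = 2*r*(-183 + r) (R(r) = (r + r)*(r - 183) = (2*r)*(-183 + r) = 2*r*(-183 + r))
1/(21037 + R(-51*j)) = 1/(21037 + 2*(-51*(-4))*(-183 - 51*(-4))) = 1/(21037 + 2*204*(-183 + 204)) = 1/(21037 + 2*204*21) = 1/(21037 + 8568) = 1/29605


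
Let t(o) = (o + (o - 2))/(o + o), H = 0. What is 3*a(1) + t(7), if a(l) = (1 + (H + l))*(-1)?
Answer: -36/7 ≈ -5.1429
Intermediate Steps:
t(o) = (-2 + 2*o)/(2*o) (t(o) = (o + (-2 + o))/((2*o)) = (-2 + 2*o)*(1/(2*o)) = (-2 + 2*o)/(2*o))
a(l) = -1 - l (a(l) = (1 + (0 + l))*(-1) = (1 + l)*(-1) = -1 - l)
3*a(1) + t(7) = 3*(-1 - 1*1) + (-1 + 7)/7 = 3*(-1 - 1) + (1/7)*6 = 3*(-2) + 6/7 = -6 + 6/7 = -36/7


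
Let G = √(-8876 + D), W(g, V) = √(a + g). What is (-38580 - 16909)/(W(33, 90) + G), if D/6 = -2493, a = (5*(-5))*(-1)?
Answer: -55489/(√58 + I*√23834) ≈ -17.688 + 358.55*I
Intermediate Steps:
a = 25 (a = -25*(-1) = 25)
D = -14958 (D = 6*(-2493) = -14958)
W(g, V) = √(25 + g)
G = I*√23834 (G = √(-8876 - 14958) = √(-23834) = I*√23834 ≈ 154.38*I)
(-38580 - 16909)/(W(33, 90) + G) = (-38580 - 16909)/(√(25 + 33) + I*√23834) = -55489/(√58 + I*√23834)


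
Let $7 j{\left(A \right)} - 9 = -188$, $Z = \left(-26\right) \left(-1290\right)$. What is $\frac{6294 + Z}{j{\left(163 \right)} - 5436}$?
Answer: $- \frac{278838}{38231} \approx -7.2935$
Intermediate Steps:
$Z = 33540$
$j{\left(A \right)} = - \frac{179}{7}$ ($j{\left(A \right)} = \frac{9}{7} + \frac{1}{7} \left(-188\right) = \frac{9}{7} - \frac{188}{7} = - \frac{179}{7}$)
$\frac{6294 + Z}{j{\left(163 \right)} - 5436} = \frac{6294 + 33540}{- \frac{179}{7} - 5436} = \frac{39834}{- \frac{38231}{7}} = 39834 \left(- \frac{7}{38231}\right) = - \frac{278838}{38231}$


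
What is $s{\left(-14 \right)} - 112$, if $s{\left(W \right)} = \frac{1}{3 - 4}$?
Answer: $-113$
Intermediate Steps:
$s{\left(W \right)} = -1$ ($s{\left(W \right)} = \frac{1}{3 - 4} = \frac{1}{-1} = -1$)
$s{\left(-14 \right)} - 112 = -1 - 112 = -113$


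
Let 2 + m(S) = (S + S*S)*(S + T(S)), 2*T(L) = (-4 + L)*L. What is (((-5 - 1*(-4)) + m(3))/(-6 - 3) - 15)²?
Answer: 2500/9 ≈ 277.78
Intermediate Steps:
T(L) = L*(-4 + L)/2 (T(L) = ((-4 + L)*L)/2 = (L*(-4 + L))/2 = L*(-4 + L)/2)
m(S) = -2 + (S + S²)*(S + S*(-4 + S)/2) (m(S) = -2 + (S + S*S)*(S + S*(-4 + S)/2) = -2 + (S + S²)*(S + S*(-4 + S)/2))
(((-5 - 1*(-4)) + m(3))/(-6 - 3) - 15)² = (((-5 - 1*(-4)) + (-2 + (½)*3⁴ - 1*3² - ½*3³))/(-6 - 3) - 15)² = (((-5 + 4) + (-2 + (½)*81 - 1*9 - ½*27))/(-9) - 15)² = ((-1 + (-2 + 81/2 - 9 - 27/2))*(-⅑) - 15)² = ((-1 + 16)*(-⅑) - 15)² = (15*(-⅑) - 15)² = (-5/3 - 15)² = (-50/3)² = 2500/9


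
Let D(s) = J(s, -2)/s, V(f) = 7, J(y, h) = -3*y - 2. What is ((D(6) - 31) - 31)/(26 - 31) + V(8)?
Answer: 301/15 ≈ 20.067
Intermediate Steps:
J(y, h) = -2 - 3*y
D(s) = (-2 - 3*s)/s
((D(6) - 31) - 31)/(26 - 31) + V(8) = (((-3 - 2/6) - 31) - 31)/(26 - 31) + 7 = (((-3 - 2*⅙) - 31) - 31)/(-5) + 7 = -(((-3 - ⅓) - 31) - 31)/5 + 7 = -((-10/3 - 31) - 31)/5 + 7 = -(-103/3 - 31)/5 + 7 = -⅕*(-196/3) + 7 = 196/15 + 7 = 301/15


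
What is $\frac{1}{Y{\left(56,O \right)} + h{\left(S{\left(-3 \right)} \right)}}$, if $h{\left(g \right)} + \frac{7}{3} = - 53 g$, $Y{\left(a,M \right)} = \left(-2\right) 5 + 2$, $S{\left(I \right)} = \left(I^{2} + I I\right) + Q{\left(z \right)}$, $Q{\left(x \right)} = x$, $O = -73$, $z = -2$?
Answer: $- \frac{3}{2575} \approx -0.001165$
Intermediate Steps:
$S{\left(I \right)} = -2 + 2 I^{2}$ ($S{\left(I \right)} = \left(I^{2} + I I\right) - 2 = \left(I^{2} + I^{2}\right) - 2 = 2 I^{2} - 2 = -2 + 2 I^{2}$)
$Y{\left(a,M \right)} = -8$ ($Y{\left(a,M \right)} = -10 + 2 = -8$)
$h{\left(g \right)} = - \frac{7}{3} - 53 g$
$\frac{1}{Y{\left(56,O \right)} + h{\left(S{\left(-3 \right)} \right)}} = \frac{1}{-8 - \left(\frac{7}{3} + 53 \left(-2 + 2 \left(-3\right)^{2}\right)\right)} = \frac{1}{-8 - \left(\frac{7}{3} + 53 \left(-2 + 2 \cdot 9\right)\right)} = \frac{1}{-8 - \left(\frac{7}{3} + 53 \left(-2 + 18\right)\right)} = \frac{1}{-8 - \frac{2551}{3}} = \frac{1}{- \frac{2575}{3}} = - \frac{3}{2575}$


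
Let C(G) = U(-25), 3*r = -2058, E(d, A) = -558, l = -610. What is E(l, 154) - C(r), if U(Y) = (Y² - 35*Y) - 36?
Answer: -2022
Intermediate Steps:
r = -686 (r = (⅓)*(-2058) = -686)
U(Y) = -36 + Y² - 35*Y
C(G) = 1464 (C(G) = -36 + (-25)² - 35*(-25) = -36 + 625 + 875 = 1464)
E(l, 154) - C(r) = -558 - 1*1464 = -558 - 1464 = -2022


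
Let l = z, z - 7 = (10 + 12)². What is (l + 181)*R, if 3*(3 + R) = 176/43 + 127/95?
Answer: -3266816/4085 ≈ -799.71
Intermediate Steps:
R = -14584/12255 (R = -3 + (176/43 + 127/95)/3 = -3 + (⅓)*(22181/4085) = -3 + 22181/12255 = -14584/12255 ≈ -1.1900)
z = 491 (z = 7 + (10 + 12)² = 7 + 22² = 7 + 484 = 491)
l = 491
(l + 181)*R = (491 + 181)*(-14584/12255) = 672*(-14584/12255) = -3266816/4085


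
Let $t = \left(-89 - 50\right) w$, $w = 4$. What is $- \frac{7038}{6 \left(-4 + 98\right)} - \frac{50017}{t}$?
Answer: $\frac{2024705}{26132} \approx 77.48$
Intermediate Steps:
$t = -556$ ($t = \left(-89 - 50\right) 4 = \left(-139\right) 4 = -556$)
$- \frac{7038}{6 \left(-4 + 98\right)} - \frac{50017}{t} = - \frac{7038}{6 \left(-4 + 98\right)} - \frac{50017}{-556} = - \frac{7038}{6 \cdot 94} - - \frac{50017}{556} = - \frac{7038}{564} + \frac{50017}{556} = \left(-7038\right) \frac{1}{564} + \frac{50017}{556} = - \frac{1173}{94} + \frac{50017}{556} = \frac{2024705}{26132}$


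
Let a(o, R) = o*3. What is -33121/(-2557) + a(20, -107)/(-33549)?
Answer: 370341003/28594931 ≈ 12.951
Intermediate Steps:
a(o, R) = 3*o
-33121/(-2557) + a(20, -107)/(-33549) = -33121/(-2557) + (3*20)/(-33549) = -33121*(-1/2557) + 60*(-1/33549) = 33121/2557 - 20/11183 = 370341003/28594931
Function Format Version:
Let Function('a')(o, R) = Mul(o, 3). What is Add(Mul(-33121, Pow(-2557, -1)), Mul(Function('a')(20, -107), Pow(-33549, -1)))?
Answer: Rational(370341003, 28594931) ≈ 12.951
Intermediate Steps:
Function('a')(o, R) = Mul(3, o)
Add(Mul(-33121, Pow(-2557, -1)), Mul(Function('a')(20, -107), Pow(-33549, -1))) = Add(Mul(-33121, Pow(-2557, -1)), Mul(Mul(3, 20), Pow(-33549, -1))) = Add(Mul(-33121, Rational(-1, 2557)), Mul(60, Rational(-1, 33549))) = Add(Rational(33121, 2557), Rational(-20, 11183)) = Rational(370341003, 28594931)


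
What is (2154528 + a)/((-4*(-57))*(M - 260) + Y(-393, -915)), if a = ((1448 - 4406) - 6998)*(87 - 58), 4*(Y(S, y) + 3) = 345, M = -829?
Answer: -7463216/992835 ≈ -7.5171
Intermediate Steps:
Y(S, y) = 333/4 (Y(S, y) = -3 + (¼)*345 = -3 + 345/4 = 333/4)
a = -288724 (a = (-2958 - 6998)*29 = -9956*29 = -288724)
(2154528 + a)/((-4*(-57))*(M - 260) + Y(-393, -915)) = (2154528 - 288724)/((-4*(-57))*(-829 - 260) + 333/4) = 1865804/(228*(-1089) + 333/4) = 1865804/(-248292 + 333/4) = 1865804/(-992835/4) = 1865804*(-4/992835) = -7463216/992835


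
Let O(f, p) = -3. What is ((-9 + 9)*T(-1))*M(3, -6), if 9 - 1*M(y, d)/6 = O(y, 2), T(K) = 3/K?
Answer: 0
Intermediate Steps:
M(y, d) = 72 (M(y, d) = 54 - 6*(-3) = 54 + 18 = 72)
((-9 + 9)*T(-1))*M(3, -6) = ((-9 + 9)*(3/(-1)))*72 = (0*(3*(-1)))*72 = (0*(-3))*72 = 0*72 = 0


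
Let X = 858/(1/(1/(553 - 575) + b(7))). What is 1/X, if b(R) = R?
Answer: 1/5967 ≈ 0.00016759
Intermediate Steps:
X = 5967 (X = 858/(1/(1/(553 - 575) + 7)) = 858/(1/(1/(-22) + 7)) = 858/(1/(-1/22 + 7)) = 858/(1/(153/22)) = 858/(22/153) = 858*(153/22) = 5967)
1/X = 1/5967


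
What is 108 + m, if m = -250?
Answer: -142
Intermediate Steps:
108 + m = 108 - 250 = -142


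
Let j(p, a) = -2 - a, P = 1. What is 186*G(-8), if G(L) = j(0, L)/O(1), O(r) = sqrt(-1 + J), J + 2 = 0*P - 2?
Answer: -1116*I*sqrt(5)/5 ≈ -499.09*I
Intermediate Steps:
J = -4 (J = -2 + (0*1 - 2) = -2 + (0 - 2) = -2 - 2 = -4)
O(r) = I*sqrt(5) (O(r) = sqrt(-1 - 4) = sqrt(-5) = I*sqrt(5))
G(L) = -I*sqrt(5)*(-2 - L)/5 (G(L) = (-2 - L)/((I*sqrt(5))) = (-2 - L)*(-I*sqrt(5)/5) = -I*sqrt(5)*(-2 - L)/5)
186*G(-8) = 186*(I*sqrt(5)*(2 - 8)/5) = 186*((1/5)*I*sqrt(5)*(-6)) = 186*(-6*I*sqrt(5)/5) = -1116*I*sqrt(5)/5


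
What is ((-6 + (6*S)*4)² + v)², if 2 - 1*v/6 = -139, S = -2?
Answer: 14152644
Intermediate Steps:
v = 846 (v = 12 - 6*(-139) = 12 + 834 = 846)
((-6 + (6*S)*4)² + v)² = ((-6 + (6*(-2))*4)² + 846)² = ((-6 - 12*4)² + 846)² = ((-6 - 48)² + 846)² = ((-54)² + 846)² = (2916 + 846)² = 3762² = 14152644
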